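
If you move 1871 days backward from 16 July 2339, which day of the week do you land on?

Friday

First find the weekday of Jul 16, 2339. Doomsday rule: the anchor day for the 2300s is Wednesday. For year 39: 39÷12 = 3 r 3, and 3÷4 = 0, so 3+3+0 = 6.
Wednesday + 6 ≡ Tuesday — that's 2339's doomsday.
In July the doomsday date is Jul 11.
Jul 16 is 5 days after Jul 11; 5 mod 7 = 5, so Tuesday + 5 = Sunday.
1871 mod 7 = 2, so 1871 days before a Sunday is Sunday − 2 = Friday.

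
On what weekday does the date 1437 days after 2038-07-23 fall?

Jul 23, 2038 is a Friday.
1437 mod 7 = 2, so 1437 days after a Friday is Friday + 2 = Sunday.

Sunday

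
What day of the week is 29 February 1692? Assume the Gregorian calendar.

Friday

Doomsday rule: the anchor day for the 1600s is Tuesday. For year 92: 92÷12 = 7 r 8, and 8÷4 = 2, so 7+8+2 = 17.
Tuesday + 17 ≡ Friday — that's 1692's doomsday.
In February the doomsday date is Feb 29 (1692 is a leap year (divisible by 4)).
Feb 29 is the doomsday itself: Friday.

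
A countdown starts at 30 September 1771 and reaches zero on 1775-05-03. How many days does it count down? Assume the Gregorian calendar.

1311

Sep 30, 1771 → Sep 30, 1772: 366 days (Feb 29, 1772 is in that span).
Sep 30, 1772 → Sep 30, 1773: 365 days.
Sep 30, 1773 → Sep 30, 1774: 365 days.
Sep 30, 1774 → Oct 30, 1774: 30 days (September has 30).
Oct 30, 1774 → Nov 30, 1774: 31 days (October has 31).
Nov 30, 1774 → Dec 30, 1774: 30 days (November has 30).
Dec 30, 1774 → Jan 30, 1775: 31 days (December has 31).
Jan 30, 1775 → Feb 28, 1775: 29 days (January has 31).
Feb 28, 1775 → Mar 28, 1775: 28 days (February has 28).
Mar 28, 1775 → Apr 28, 1775: 31 days (March has 31).
Apr 28, 1775 → May 3, 1775: 5 days.
Total: 1311 days.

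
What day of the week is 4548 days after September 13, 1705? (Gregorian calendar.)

Friday

First find the weekday of Sep 13, 1705. Doomsday rule: the anchor day for the 1700s is Sunday. For year 05: 5÷12 = 0 r 5, and 5÷4 = 1, so 0+5+1 = 6.
Sunday + 6 ≡ Saturday — that's 1705's doomsday.
In September the doomsday date is Sep 5.
Sep 13 is 8 days after Sep 5; 8 mod 7 = 1, so Saturday + 1 = Sunday.
4548 mod 7 = 5, so 4548 days after a Sunday is Sunday + 5 = Friday.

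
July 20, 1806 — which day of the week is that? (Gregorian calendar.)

Sunday

Doomsday rule: the anchor day for the 1800s is Friday. For year 06: 6÷12 = 0 r 6, and 6÷4 = 1, so 0+6+1 = 7.
Friday + 7 ≡ Friday — that's 1806's doomsday.
In July the doomsday date is Jul 11.
Jul 20 is 9 days after Jul 11; 9 mod 7 = 2, so Friday + 2 = Sunday.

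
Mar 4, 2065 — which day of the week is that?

Doomsday rule: the anchor day for the 2000s is Tuesday. For year 65: 65÷12 = 5 r 5, and 5÷4 = 1, so 5+5+1 = 11.
Tuesday + 11 ≡ Saturday — that's 2065's doomsday.
In March the doomsday date is Mar 14.
Mar 4 is 10 days before Mar 14; 10 mod 7 = 3, so Saturday − 3 = Wednesday.

Wednesday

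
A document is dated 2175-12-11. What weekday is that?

Monday

Doomsday rule: the anchor day for the 2100s is Sunday. For year 75: 75÷12 = 6 r 3, and 3÷4 = 0, so 6+3+0 = 9.
Sunday + 9 ≡ Tuesday — that's 2175's doomsday.
In December the doomsday date is Dec 12.
Dec 11 is 1 day before Dec 12; 1 mod 7 = 1, so Tuesday − 1 = Monday.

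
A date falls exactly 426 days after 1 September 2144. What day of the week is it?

Monday

First find the weekday of Sep 1, 2144. Doomsday rule: the anchor day for the 2100s is Sunday. For year 44: 44÷12 = 3 r 8, and 8÷4 = 2, so 3+8+2 = 13.
Sunday + 13 ≡ Saturday — that's 2144's doomsday.
In September the doomsday date is Sep 5.
Sep 1 is 4 days before Sep 5; 4 mod 7 = 4, so Saturday − 4 = Tuesday.
426 mod 7 = 6, so 426 days after a Tuesday is Tuesday + 6 = Monday.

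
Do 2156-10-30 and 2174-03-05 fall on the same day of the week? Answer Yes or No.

From Oct 30, 2156 to Mar 5, 2174 is 6335 days.
6335 mod 7 = 0, so they are the same weekday.
(Oct 30, 2156 is a Saturday; Mar 5, 2174 is a Saturday.)

Yes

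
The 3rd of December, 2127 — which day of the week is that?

Doomsday rule: the anchor day for the 2100s is Sunday. For year 27: 27÷12 = 2 r 3, and 3÷4 = 0, so 2+3+0 = 5.
Sunday + 5 ≡ Friday — that's 2127's doomsday.
In December the doomsday date is Dec 12.
Dec 3 is 9 days before Dec 12; 9 mod 7 = 2, so Friday − 2 = Wednesday.

Wednesday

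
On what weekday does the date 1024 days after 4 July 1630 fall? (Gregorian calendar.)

Saturday

Jul 4, 1630 is a Thursday.
1024 mod 7 = 2, so 1024 days after a Thursday is Thursday + 2 = Saturday.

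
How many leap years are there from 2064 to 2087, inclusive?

Multiples of 4 in [2064,2087]: 6.
Of those, multiples of 100: 0 (not leap unless ÷400).
Multiples of 400: 0.
Leap years = 6 − 0 + 0 = 6.

6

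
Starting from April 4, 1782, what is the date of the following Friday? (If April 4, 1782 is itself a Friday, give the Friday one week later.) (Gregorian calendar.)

Apr 4, 1782 is a Thursday.
From Thursday to the next Friday is 1 day.
Apr 4, 1782 + 1 = Apr 5, 1782.

April 5, 1782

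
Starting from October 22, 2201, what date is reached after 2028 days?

+365 (one year) → Oct 22, 2202 (1663 left).
+365 (one year) → Oct 22, 2203 (1298 left).
+366 (one year; includes Feb 29, 2204) → Oct 22, 2204 (932 left).
+365 (one year) → Oct 22, 2205 (567 left).
+365 (one year) → Oct 22, 2206 (202 left).
Oct has 31 days: +10 → Nov 1, 2206 (192 left).
Nov has 30 days: +30 → Dec 1, 2206 (162 left).
Dec has 31 days: +31 → Jan 1, 2207 (131 left).
Jan has 31 days: +31 → Feb 1, 2207 (100 left).
Feb has 28 days: +28 → Mar 1, 2207 (72 left).
Mar has 31 days: +31 → Apr 1, 2207 (41 left).
Apr has 30 days: +30 → May 1, 2207 (11 left).
+11 → May 12, 2207.

May 12, 2207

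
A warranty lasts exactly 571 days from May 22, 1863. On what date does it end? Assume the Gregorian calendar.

+366 (one year; includes Feb 29, 1864) → May 22, 1864 (205 left).
May has 31 days: +10 → Jun 1, 1864 (195 left).
Jun has 30 days: +30 → Jul 1, 1864 (165 left).
Jul has 31 days: +31 → Aug 1, 1864 (134 left).
Aug has 31 days: +31 → Sep 1, 1864 (103 left).
Sep has 30 days: +30 → Oct 1, 1864 (73 left).
Oct has 31 days: +31 → Nov 1, 1864 (42 left).
Nov has 30 days: +30 → Dec 1, 1864 (12 left).
+12 → Dec 13, 1864.

December 13, 1864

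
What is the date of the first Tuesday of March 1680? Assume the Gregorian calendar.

March 5, 1680

March 1, 1680 is a Friday.
The first Tuesday is therefore March 5 (4 days later).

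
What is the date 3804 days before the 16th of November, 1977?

−365 (one year) → Nov 16, 1976 (3439 left).
−366 (one year; includes Feb 29, 1976) → Nov 16, 1975 (3073 left).
−365 (one year) → Nov 16, 1974 (2708 left).
−365 (one year) → Nov 16, 1973 (2343 left).
−365 (one year) → Nov 16, 1972 (1978 left).
−366 (one year; includes Feb 29, 1972) → Nov 16, 1971 (1612 left).
−365 (one year) → Nov 16, 1970 (1247 left).
−365 (one year) → Nov 16, 1969 (882 left).
−365 (one year) → Nov 16, 1968 (517 left).
−366 (one year; includes Feb 29, 1968) → Nov 16, 1967 (151 left).
−16 → Oct 31, 1967 (end of Oct, 31 days; 135 left).
−31 → Sep 30, 1967 (end of Sep, 30 days; 104 left).
−30 → Aug 31, 1967 (end of Aug, 31 days; 74 left).
−31 → Jul 31, 1967 (end of Jul, 31 days; 43 left).
−31 → Jun 30, 1967 (end of Jun, 30 days; 12 left).
−12 → Jun 18, 1967.

June 18, 1967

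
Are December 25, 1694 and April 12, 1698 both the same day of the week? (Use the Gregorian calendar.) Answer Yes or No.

From Dec 25, 1694 to Apr 12, 1698 is 1204 days.
1204 mod 7 = 0, so they are the same weekday.
(Dec 25, 1694 is a Saturday; Apr 12, 1698 is a Saturday.)

Yes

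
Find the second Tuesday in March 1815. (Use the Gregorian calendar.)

March 14, 1815

March 1, 1815 is a Wednesday.
The first Tuesday is therefore March 7 (6 days later).
The second Tuesday is 7 + 1×7 = March 14.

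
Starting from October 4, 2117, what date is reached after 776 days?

November 19, 2119

+365 (one year) → Oct 4, 2118 (411 left).
+365 (one year) → Oct 4, 2119 (46 left).
Oct has 31 days: +28 → Nov 1, 2119 (18 left).
+18 → Nov 19, 2119.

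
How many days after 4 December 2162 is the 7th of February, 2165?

Dec 4, 2162 → Dec 4, 2163: 365 days.
Dec 4, 2163 → Dec 4, 2164: 366 days (Feb 29, 2164 is in that span).
Dec 4, 2164 → Jan 4, 2165: 31 days (December has 31).
Jan 4, 2165 → Feb 4, 2165: 31 days (January has 31).
Feb 4, 2165 → Feb 7, 2165: 3 days.
Total: 796 days.

796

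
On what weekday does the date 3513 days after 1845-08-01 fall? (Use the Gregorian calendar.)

Aug 1, 1845 is a Friday.
3513 mod 7 = 6, so 3513 days after a Friday is Friday + 6 = Thursday.

Thursday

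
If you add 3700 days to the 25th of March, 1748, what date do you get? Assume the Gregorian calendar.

May 12, 1758

+365 (one year) → Mar 25, 1749 (3335 left).
+365 (one year) → Mar 25, 1750 (2970 left).
+365 (one year) → Mar 25, 1751 (2605 left).
+366 (one year; includes Feb 29, 1752) → Mar 25, 1752 (2239 left).
+365 (one year) → Mar 25, 1753 (1874 left).
+365 (one year) → Mar 25, 1754 (1509 left).
+365 (one year) → Mar 25, 1755 (1144 left).
+366 (one year; includes Feb 29, 1756) → Mar 25, 1756 (778 left).
+365 (one year) → Mar 25, 1757 (413 left).
+365 (one year) → Mar 25, 1758 (48 left).
Mar has 31 days: +7 → Apr 1, 1758 (41 left).
Apr has 30 days: +30 → May 1, 1758 (11 left).
+11 → May 12, 1758.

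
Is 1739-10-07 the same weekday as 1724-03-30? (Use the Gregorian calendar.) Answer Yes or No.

No

From Mar 30, 1724 to Oct 7, 1739 is 5669 days.
5669 mod 7 = 6, so they are different weekdays.
(Mar 30, 1724 is a Thursday; Oct 7, 1739 is a Wednesday.)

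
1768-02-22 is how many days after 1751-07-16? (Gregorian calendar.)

Jul 16, 1751 → Jul 16, 1752: 366 days (Feb 29, 1752 is in that span).
Jul 16, 1752 → Jul 16, 1753: 365 days.
Jul 16, 1753 → Jul 16, 1754: 365 days.
Jul 16, 1754 → Jul 16, 1755: 365 days.
Jul 16, 1755 → Jul 16, 1756: 366 days (Feb 29, 1756 is in that span).
Jul 16, 1756 → Jul 16, 1757: 365 days.
Jul 16, 1757 → Jul 16, 1758: 365 days.
Jul 16, 1758 → Jul 16, 1759: 365 days.
Jul 16, 1759 → Jul 16, 1760: 366 days (Feb 29, 1760 is in that span).
Jul 16, 1760 → Jul 16, 1761: 365 days.
Jul 16, 1761 → Jul 16, 1762: 365 days.
Jul 16, 1762 → Jul 16, 1763: 365 days.
Jul 16, 1763 → Jul 16, 1764: 366 days (Feb 29, 1764 is in that span).
Jul 16, 1764 → Jul 16, 1765: 365 days.
Jul 16, 1765 → Jul 16, 1766: 365 days.
Jul 16, 1766 → Jul 16, 1767: 365 days.
Jul 16, 1767 → Aug 16, 1767: 31 days (July has 31).
Aug 16, 1767 → Sep 16, 1767: 31 days (August has 31).
Sep 16, 1767 → Oct 16, 1767: 30 days (September has 30).
Oct 16, 1767 → Nov 16, 1767: 31 days (October has 31).
Nov 16, 1767 → Dec 16, 1767: 30 days (November has 30).
Dec 16, 1767 → Jan 16, 1768: 31 days (December has 31).
Jan 16, 1768 → Feb 16, 1768: 31 days (January has 31).
Feb 16, 1768 → Feb 22, 1768: 6 days.
Total: 6065 days.

6065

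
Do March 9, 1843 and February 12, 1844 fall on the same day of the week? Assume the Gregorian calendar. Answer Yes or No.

From Mar 9, 1843 to Feb 12, 1844 is 340 days.
340 mod 7 = 4, so they are different weekdays.
(Mar 9, 1843 is a Thursday; Feb 12, 1844 is a Monday.)

No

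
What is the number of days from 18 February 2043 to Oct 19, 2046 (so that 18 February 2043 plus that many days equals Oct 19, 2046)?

1339

Feb 18, 2043 → Feb 18, 2044: 365 days.
Feb 18, 2044 → Feb 18, 2045: 366 days (Feb 29, 2044 is in that span).
Feb 18, 2045 → Feb 18, 2046: 365 days.
Feb 18, 2046 → Mar 18, 2046: 28 days (February has 28).
Mar 18, 2046 → Apr 18, 2046: 31 days (March has 31).
Apr 18, 2046 → May 18, 2046: 30 days (April has 30).
May 18, 2046 → Jun 18, 2046: 31 days (May has 31).
Jun 18, 2046 → Jul 18, 2046: 30 days (June has 30).
Jul 18, 2046 → Aug 18, 2046: 31 days (July has 31).
Aug 18, 2046 → Sep 18, 2046: 31 days (August has 31).
Sep 18, 2046 → Oct 18, 2046: 30 days (September has 30).
Oct 18, 2046 → Oct 19, 2046: 1 days.
Total: 1339 days.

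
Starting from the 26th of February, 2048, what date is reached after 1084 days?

+366 (one year; includes Feb 29, 2048) → Feb 26, 2049 (718 left).
+365 (one year) → Feb 26, 2050 (353 left).
Feb has 28 days: +3 → Mar 1, 2050 (350 left).
Mar has 31 days: +31 → Apr 1, 2050 (319 left).
Apr has 30 days: +30 → May 1, 2050 (289 left).
May has 31 days: +31 → Jun 1, 2050 (258 left).
Jun has 30 days: +30 → Jul 1, 2050 (228 left).
Jul has 31 days: +31 → Aug 1, 2050 (197 left).
Aug has 31 days: +31 → Sep 1, 2050 (166 left).
Sep has 30 days: +30 → Oct 1, 2050 (136 left).
Oct has 31 days: +31 → Nov 1, 2050 (105 left).
Nov has 30 days: +30 → Dec 1, 2050 (75 left).
Dec has 31 days: +31 → Jan 1, 2051 (44 left).
Jan has 31 days: +31 → Feb 1, 2051 (13 left).
+13 → Feb 14, 2051.

February 14, 2051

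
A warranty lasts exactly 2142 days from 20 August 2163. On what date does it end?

July 1, 2169

+366 (one year; includes Feb 29, 2164) → Aug 20, 2164 (1776 left).
+365 (one year) → Aug 20, 2165 (1411 left).
+365 (one year) → Aug 20, 2166 (1046 left).
+365 (one year) → Aug 20, 2167 (681 left).
+366 (one year; includes Feb 29, 2168) → Aug 20, 2168 (315 left).
Aug has 31 days: +12 → Sep 1, 2168 (303 left).
Sep has 30 days: +30 → Oct 1, 2168 (273 left).
Oct has 31 days: +31 → Nov 1, 2168 (242 left).
Nov has 30 days: +30 → Dec 1, 2168 (212 left).
Dec has 31 days: +31 → Jan 1, 2169 (181 left).
Jan has 31 days: +31 → Feb 1, 2169 (150 left).
Feb has 28 days: +28 → Mar 1, 2169 (122 left).
Mar has 31 days: +31 → Apr 1, 2169 (91 left).
Apr has 30 days: +30 → May 1, 2169 (61 left).
May has 31 days: +31 → Jun 1, 2169 (30 left).
Jun has 30 days: +30 → Jul 1, 2169 (0 left).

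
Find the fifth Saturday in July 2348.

July 31, 2348

July 1, 2348 is a Thursday.
The first Saturday is therefore July 3 (2 days later).
The fifth Saturday is 3 + 4×7 = July 31.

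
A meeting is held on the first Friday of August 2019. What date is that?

August 2, 2019

August 1, 2019 is a Thursday.
The first Friday is therefore August 2 (1 days later).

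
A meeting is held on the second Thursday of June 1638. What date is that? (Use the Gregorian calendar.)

June 1, 1638 is a Tuesday.
The first Thursday is therefore June 3 (2 days later).
The second Thursday is 3 + 1×7 = June 10.

June 10, 1638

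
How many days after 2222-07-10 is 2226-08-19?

1501

Jul 10, 2222 → Jul 10, 2223: 365 days.
Jul 10, 2223 → Jul 10, 2224: 366 days (Feb 29, 2224 is in that span).
Jul 10, 2224 → Jul 10, 2225: 365 days.
Jul 10, 2225 → Jul 10, 2226: 365 days.
Jul 10, 2226 → Aug 10, 2226: 31 days (July has 31).
Aug 10, 2226 → Aug 19, 2226: 9 days.
Total: 1501 days.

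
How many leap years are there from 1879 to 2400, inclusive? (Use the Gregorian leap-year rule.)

Multiples of 4 in [1879,2400]: 131.
Of those, multiples of 100: 6 (not leap unless ÷400).
Multiples of 400: 2.
Leap years = 131 − 6 + 2 = 127.

127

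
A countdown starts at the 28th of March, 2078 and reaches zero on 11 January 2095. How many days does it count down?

Mar 28, 2078 → Mar 28, 2079: 365 days.
Mar 28, 2079 → Mar 28, 2080: 366 days (Feb 29, 2080 is in that span).
Mar 28, 2080 → Mar 28, 2081: 365 days.
Mar 28, 2081 → Mar 28, 2082: 365 days.
Mar 28, 2082 → Mar 28, 2083: 365 days.
Mar 28, 2083 → Mar 28, 2084: 366 days (Feb 29, 2084 is in that span).
Mar 28, 2084 → Mar 28, 2085: 365 days.
Mar 28, 2085 → Mar 28, 2086: 365 days.
Mar 28, 2086 → Mar 28, 2087: 365 days.
Mar 28, 2087 → Mar 28, 2088: 366 days (Feb 29, 2088 is in that span).
Mar 28, 2088 → Mar 28, 2089: 365 days.
Mar 28, 2089 → Mar 28, 2090: 365 days.
Mar 28, 2090 → Mar 28, 2091: 365 days.
Mar 28, 2091 → Mar 28, 2092: 366 days (Feb 29, 2092 is in that span).
Mar 28, 2092 → Mar 28, 2093: 365 days.
Mar 28, 2093 → Mar 28, 2094: 365 days.
Mar 28, 2094 → Apr 28, 2094: 31 days (March has 31).
Apr 28, 2094 → May 28, 2094: 30 days (April has 30).
May 28, 2094 → Jun 28, 2094: 31 days (May has 31).
Jun 28, 2094 → Jul 28, 2094: 30 days (June has 30).
Jul 28, 2094 → Aug 28, 2094: 31 days (July has 31).
Aug 28, 2094 → Sep 28, 2094: 31 days (August has 31).
Sep 28, 2094 → Oct 28, 2094: 30 days (September has 30).
Oct 28, 2094 → Nov 28, 2094: 31 days (October has 31).
Nov 28, 2094 → Dec 28, 2094: 30 days (November has 30).
Dec 28, 2094 → Jan 11, 2095: 14 days.
Total: 6133 days.

6133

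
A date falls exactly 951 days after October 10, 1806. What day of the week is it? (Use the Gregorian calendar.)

First find the weekday of Oct 10, 1806. Doomsday rule: the anchor day for the 1800s is Friday. For year 06: 6÷12 = 0 r 6, and 6÷4 = 1, so 0+6+1 = 7.
Friday + 7 ≡ Friday — that's 1806's doomsday.
In October the doomsday date is Oct 10.
Oct 10 is the doomsday itself: Friday.
951 mod 7 = 6, so 951 days after a Friday is Friday + 6 = Thursday.

Thursday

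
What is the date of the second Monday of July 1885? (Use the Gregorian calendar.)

July 13, 1885

July 1, 1885 is a Wednesday.
The first Monday is therefore July 6 (5 days later).
The second Monday is 6 + 1×7 = July 13.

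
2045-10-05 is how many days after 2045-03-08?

Mar 8, 2045 → Apr 8, 2045: 31 days (March has 31).
Apr 8, 2045 → May 8, 2045: 30 days (April has 30).
May 8, 2045 → Jun 8, 2045: 31 days (May has 31).
Jun 8, 2045 → Jul 8, 2045: 30 days (June has 30).
Jul 8, 2045 → Aug 8, 2045: 31 days (July has 31).
Aug 8, 2045 → Sep 8, 2045: 31 days (August has 31).
Sep 8, 2045 → Oct 5, 2045: 27 days.
Total: 211 days.

211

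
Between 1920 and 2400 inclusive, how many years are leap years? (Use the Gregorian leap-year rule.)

118

Multiples of 4 in [1920,2400]: 121.
Of those, multiples of 100: 5 (not leap unless ÷400).
Multiples of 400: 2.
Leap years = 121 − 5 + 2 = 118.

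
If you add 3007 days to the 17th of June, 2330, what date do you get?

September 10, 2338

+365 (one year) → Jun 17, 2331 (2642 left).
+366 (one year; includes Feb 29, 2332) → Jun 17, 2332 (2276 left).
+365 (one year) → Jun 17, 2333 (1911 left).
+365 (one year) → Jun 17, 2334 (1546 left).
+365 (one year) → Jun 17, 2335 (1181 left).
+366 (one year; includes Feb 29, 2336) → Jun 17, 2336 (815 left).
+365 (one year) → Jun 17, 2337 (450 left).
+365 (one year) → Jun 17, 2338 (85 left).
Jun has 30 days: +14 → Jul 1, 2338 (71 left).
Jul has 31 days: +31 → Aug 1, 2338 (40 left).
Aug has 31 days: +31 → Sep 1, 2338 (9 left).
+9 → Sep 10, 2338.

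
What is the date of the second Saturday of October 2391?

October 12, 2391

October 1, 2391 is a Tuesday.
The first Saturday is therefore October 5 (4 days later).
The second Saturday is 5 + 1×7 = October 12.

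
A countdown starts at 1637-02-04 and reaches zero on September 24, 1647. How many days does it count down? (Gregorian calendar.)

Feb 4, 1637 → Feb 4, 1638: 365 days.
Feb 4, 1638 → Feb 4, 1639: 365 days.
Feb 4, 1639 → Feb 4, 1640: 365 days.
Feb 4, 1640 → Feb 4, 1641: 366 days (Feb 29, 1640 is in that span).
Feb 4, 1641 → Feb 4, 1642: 365 days.
Feb 4, 1642 → Feb 4, 1643: 365 days.
Feb 4, 1643 → Feb 4, 1644: 365 days.
Feb 4, 1644 → Feb 4, 1645: 366 days (Feb 29, 1644 is in that span).
Feb 4, 1645 → Feb 4, 1646: 365 days.
Feb 4, 1646 → Feb 4, 1647: 365 days.
Feb 4, 1647 → Mar 4, 1647: 28 days (February has 28).
Mar 4, 1647 → Apr 4, 1647: 31 days (March has 31).
Apr 4, 1647 → May 4, 1647: 30 days (April has 30).
May 4, 1647 → Jun 4, 1647: 31 days (May has 31).
Jun 4, 1647 → Jul 4, 1647: 30 days (June has 30).
Jul 4, 1647 → Aug 4, 1647: 31 days (July has 31).
Aug 4, 1647 → Sep 4, 1647: 31 days (August has 31).
Sep 4, 1647 → Sep 24, 1647: 20 days.
Total: 3884 days.

3884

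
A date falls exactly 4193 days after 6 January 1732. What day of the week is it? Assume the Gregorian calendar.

Sunday

First find the weekday of Jan 6, 1732. Doomsday rule: the anchor day for the 1700s is Sunday. For year 32: 32÷12 = 2 r 8, and 8÷4 = 2, so 2+8+2 = 12.
Sunday + 12 ≡ Friday — that's 1732's doomsday.
In January the doomsday date is Jan 4 (1732 is a leap year (divisible by 4)).
Jan 6 is 2 days after Jan 4; 2 mod 7 = 2, so Friday + 2 = Sunday.
4193 mod 7 = 0, so 4193 days after a Sunday is Sunday + 0 = Sunday.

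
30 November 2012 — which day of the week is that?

Friday

January 1, 2012 is a Sunday.
Jan 1, 2012 → Feb 1, 2012: 31 days (January has 31).
Feb 1, 2012 → Mar 1, 2012: 29 days (February has 29).
Mar 1, 2012 → Apr 1, 2012: 31 days (March has 31).
Apr 1, 2012 → May 1, 2012: 30 days (April has 30).
May 1, 2012 → Jun 1, 2012: 31 days (May has 31).
Jun 1, 2012 → Jul 1, 2012: 30 days (June has 30).
Jul 1, 2012 → Aug 1, 2012: 31 days (July has 31).
Aug 1, 2012 → Sep 1, 2012: 31 days (August has 31).
Sep 1, 2012 → Oct 1, 2012: 30 days (September has 30).
Oct 1, 2012 → Nov 1, 2012: 31 days (October has 31).
Nov 1, 2012 → Nov 30, 2012: 29 days.
Total: 334 days.
334 mod 7 = 5, so Sunday + 5 = Friday.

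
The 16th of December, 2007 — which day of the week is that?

Doomsday rule: the anchor day for the 2000s is Tuesday. For year 07: 7÷12 = 0 r 7, and 7÷4 = 1, so 0+7+1 = 8.
Tuesday + 8 ≡ Wednesday — that's 2007's doomsday.
In December the doomsday date is Dec 12.
Dec 16 is 4 days after Dec 12; 4 mod 7 = 4, so Wednesday + 4 = Sunday.

Sunday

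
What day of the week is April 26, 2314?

Doomsday rule: the anchor day for the 2300s is Wednesday. For year 14: 14÷12 = 1 r 2, and 2÷4 = 0, so 1+2+0 = 3.
Wednesday + 3 ≡ Saturday — that's 2314's doomsday.
In April the doomsday date is Apr 4.
Apr 26 is 22 days after Apr 4; 22 mod 7 = 1, so Saturday + 1 = Sunday.

Sunday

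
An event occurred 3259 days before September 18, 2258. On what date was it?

October 16, 2249

−365 (one year) → Sep 18, 2257 (2894 left).
−365 (one year) → Sep 18, 2256 (2529 left).
−366 (one year; includes Feb 29, 2256) → Sep 18, 2255 (2163 left).
−365 (one year) → Sep 18, 2254 (1798 left).
−365 (one year) → Sep 18, 2253 (1433 left).
−365 (one year) → Sep 18, 2252 (1068 left).
−366 (one year; includes Feb 29, 2252) → Sep 18, 2251 (702 left).
−365 (one year) → Sep 18, 2250 (337 left).
−18 → Aug 31, 2250 (end of Aug, 31 days; 319 left).
−31 → Jul 31, 2250 (end of Jul, 31 days; 288 left).
−31 → Jun 30, 2250 (end of Jun, 30 days; 257 left).
−30 → May 31, 2250 (end of May, 31 days; 227 left).
−31 → Apr 30, 2250 (end of Apr, 30 days; 196 left).
−30 → Mar 31, 2250 (end of Mar, 31 days; 166 left).
−31 → Feb 28, 2250 (end of Feb, 28 days; 135 left).
−28 → Jan 31, 2250 (end of Jan, 31 days; 107 left).
−31 → Dec 31, 2249 (end of Dec, 31 days; 76 left).
−31 → Nov 30, 2249 (end of Nov, 30 days; 45 left).
−30 → Oct 31, 2249 (end of Oct, 31 days; 15 left).
−15 → Oct 16, 2249.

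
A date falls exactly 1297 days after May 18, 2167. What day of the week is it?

First find the weekday of May 18, 2167. Doomsday rule: the anchor day for the 2100s is Sunday. For year 67: 67÷12 = 5 r 7, and 7÷4 = 1, so 5+7+1 = 13.
Sunday + 13 ≡ Saturday — that's 2167's doomsday.
In May the doomsday date is May 9.
May 18 is 9 days after May 9; 9 mod 7 = 2, so Saturday + 2 = Monday.
1297 mod 7 = 2, so 1297 days after a Monday is Monday + 2 = Wednesday.

Wednesday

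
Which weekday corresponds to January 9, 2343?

Saturday

Doomsday rule: the anchor day for the 2300s is Wednesday. For year 43: 43÷12 = 3 r 7, and 7÷4 = 1, so 3+7+1 = 11.
Wednesday + 11 ≡ Sunday — that's 2343's doomsday.
In January the doomsday date is Jan 3 (2343 is not a leap year).
Jan 9 is 6 days after Jan 3; 6 mod 7 = 6, so Sunday + 6 = Saturday.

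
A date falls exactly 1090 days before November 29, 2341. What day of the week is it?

Monday

First find the weekday of Nov 29, 2341. Doomsday rule: the anchor day for the 2300s is Wednesday. For year 41: 41÷12 = 3 r 5, and 5÷4 = 1, so 3+5+1 = 9.
Wednesday + 9 ≡ Friday — that's 2341's doomsday.
In November the doomsday date is Nov 7.
Nov 29 is 22 days after Nov 7; 22 mod 7 = 1, so Friday + 1 = Saturday.
1090 mod 7 = 5, so 1090 days before a Saturday is Saturday − 5 = Monday.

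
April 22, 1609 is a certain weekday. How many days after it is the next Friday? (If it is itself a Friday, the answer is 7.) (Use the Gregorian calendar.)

Apr 22, 1609 is a Wednesday.
From Wednesday to the next Friday is 2 days.

2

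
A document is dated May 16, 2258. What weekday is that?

Doomsday rule: the anchor day for the 2200s is Friday. For year 58: 58÷12 = 4 r 10, and 10÷4 = 2, so 4+10+2 = 16.
Friday + 16 ≡ Sunday — that's 2258's doomsday.
In May the doomsday date is May 9.
May 16 is 7 days after May 9; 7 mod 7 = 0, so Sunday + 0 = Sunday.

Sunday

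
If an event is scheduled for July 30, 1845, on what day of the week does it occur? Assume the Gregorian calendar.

Doomsday rule: the anchor day for the 1800s is Friday. For year 45: 45÷12 = 3 r 9, and 9÷4 = 2, so 3+9+2 = 14.
Friday + 14 ≡ Friday — that's 1845's doomsday.
In July the doomsday date is Jul 11.
Jul 30 is 19 days after Jul 11; 19 mod 7 = 5, so Friday + 5 = Wednesday.

Wednesday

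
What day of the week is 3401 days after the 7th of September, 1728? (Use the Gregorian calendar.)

Sep 7, 1728 is a Tuesday.
3401 mod 7 = 6, so 3401 days after a Tuesday is Tuesday + 6 = Monday.

Monday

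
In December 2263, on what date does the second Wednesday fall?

December 1, 2263 is a Tuesday.
The first Wednesday is therefore December 2 (1 days later).
The second Wednesday is 2 + 1×7 = December 9.

December 9, 2263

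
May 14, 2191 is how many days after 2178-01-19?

Jan 19, 2178 → Jan 19, 2179: 365 days.
Jan 19, 2179 → Jan 19, 2180: 365 days.
Jan 19, 2180 → Jan 19, 2181: 366 days (Feb 29, 2180 is in that span).
Jan 19, 2181 → Jan 19, 2182: 365 days.
Jan 19, 2182 → Jan 19, 2183: 365 days.
Jan 19, 2183 → Jan 19, 2184: 365 days.
Jan 19, 2184 → Jan 19, 2185: 366 days (Feb 29, 2184 is in that span).
Jan 19, 2185 → Jan 19, 2186: 365 days.
Jan 19, 2186 → Jan 19, 2187: 365 days.
Jan 19, 2187 → Jan 19, 2188: 365 days.
Jan 19, 2188 → Jan 19, 2189: 366 days (Feb 29, 2188 is in that span).
Jan 19, 2189 → Jan 19, 2190: 365 days.
Jan 19, 2190 → Jan 19, 2191: 365 days.
Jan 19, 2191 → Feb 19, 2191: 31 days (January has 31).
Feb 19, 2191 → Mar 19, 2191: 28 days (February has 28).
Mar 19, 2191 → Apr 19, 2191: 31 days (March has 31).
Apr 19, 2191 → May 14, 2191: 25 days.
Total: 4863 days.

4863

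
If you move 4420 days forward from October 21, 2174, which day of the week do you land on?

Monday

Oct 21, 2174 is a Friday.
4420 mod 7 = 3, so 4420 days after a Friday is Friday + 3 = Monday.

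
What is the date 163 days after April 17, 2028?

Apr has 30 days: +14 → May 1, 2028 (149 left).
May has 31 days: +31 → Jun 1, 2028 (118 left).
Jun has 30 days: +30 → Jul 1, 2028 (88 left).
Jul has 31 days: +31 → Aug 1, 2028 (57 left).
Aug has 31 days: +31 → Sep 1, 2028 (26 left).
+26 → Sep 27, 2028.

September 27, 2028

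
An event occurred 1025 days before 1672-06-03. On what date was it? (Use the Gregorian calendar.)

August 13, 1669

−366 (one year; includes Feb 29, 1672) → Jun 3, 1671 (659 left).
−365 (one year) → Jun 3, 1670 (294 left).
−3 → May 31, 1670 (end of May, 31 days; 291 left).
−31 → Apr 30, 1670 (end of Apr, 30 days; 260 left).
−30 → Mar 31, 1670 (end of Mar, 31 days; 230 left).
−31 → Feb 28, 1670 (end of Feb, 28 days; 199 left).
−28 → Jan 31, 1670 (end of Jan, 31 days; 171 left).
−31 → Dec 31, 1669 (end of Dec, 31 days; 140 left).
−31 → Nov 30, 1669 (end of Nov, 30 days; 109 left).
−30 → Oct 31, 1669 (end of Oct, 31 days; 79 left).
−31 → Sep 30, 1669 (end of Sep, 30 days; 48 left).
−30 → Aug 31, 1669 (end of Aug, 31 days; 18 left).
−18 → Aug 13, 1669.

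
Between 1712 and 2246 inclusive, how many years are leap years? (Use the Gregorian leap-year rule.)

130

Multiples of 4 in [1712,2246]: 134.
Of those, multiples of 100: 5 (not leap unless ÷400).
Multiples of 400: 1.
Leap years = 134 − 5 + 1 = 130.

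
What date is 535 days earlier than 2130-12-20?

July 3, 2129

−365 (one year) → Dec 20, 2129 (170 left).
−20 → Nov 30, 2129 (end of Nov, 30 days; 150 left).
−30 → Oct 31, 2129 (end of Oct, 31 days; 120 left).
−31 → Sep 30, 2129 (end of Sep, 30 days; 89 left).
−30 → Aug 31, 2129 (end of Aug, 31 days; 59 left).
−31 → Jul 31, 2129 (end of Jul, 31 days; 28 left).
−28 → Jul 3, 2129.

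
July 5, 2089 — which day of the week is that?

Tuesday

Doomsday rule: the anchor day for the 2000s is Tuesday. For year 89: 89÷12 = 7 r 5, and 5÷4 = 1, so 7+5+1 = 13.
Tuesday + 13 ≡ Monday — that's 2089's doomsday.
In July the doomsday date is Jul 11.
Jul 5 is 6 days before Jul 11; 6 mod 7 = 6, so Monday − 6 = Tuesday.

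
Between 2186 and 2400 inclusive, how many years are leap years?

Multiples of 4 in [2186,2400]: 54.
Of those, multiples of 100: 3 (not leap unless ÷400).
Multiples of 400: 1.
Leap years = 54 − 3 + 1 = 52.

52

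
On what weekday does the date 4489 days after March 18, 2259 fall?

First find the weekday of Mar 18, 2259. Doomsday rule: the anchor day for the 2200s is Friday. For year 59: 59÷12 = 4 r 11, and 11÷4 = 2, so 4+11+2 = 17.
Friday + 17 ≡ Monday — that's 2259's doomsday.
In March the doomsday date is Mar 14.
Mar 18 is 4 days after Mar 14; 4 mod 7 = 4, so Monday + 4 = Friday.
4489 mod 7 = 2, so 4489 days after a Friday is Friday + 2 = Sunday.

Sunday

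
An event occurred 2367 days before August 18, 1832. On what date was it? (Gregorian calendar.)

−366 (one year; includes Feb 29, 1832) → Aug 18, 1831 (2001 left).
−365 (one year) → Aug 18, 1830 (1636 left).
−365 (one year) → Aug 18, 1829 (1271 left).
−365 (one year) → Aug 18, 1828 (906 left).
−366 (one year; includes Feb 29, 1828) → Aug 18, 1827 (540 left).
−365 (one year) → Aug 18, 1826 (175 left).
−18 → Jul 31, 1826 (end of Jul, 31 days; 157 left).
−31 → Jun 30, 1826 (end of Jun, 30 days; 126 left).
−30 → May 31, 1826 (end of May, 31 days; 96 left).
−31 → Apr 30, 1826 (end of Apr, 30 days; 65 left).
−30 → Mar 31, 1826 (end of Mar, 31 days; 35 left).
−31 → Feb 28, 1826 (end of Feb, 28 days; 4 left).
−4 → Feb 24, 1826.

February 24, 1826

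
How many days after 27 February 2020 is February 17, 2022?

Feb 27, 2020 → Feb 27, 2021: 366 days (Feb 29, 2020 is in that span).
Feb 27, 2021 → Mar 27, 2021: 28 days (February has 28).
Mar 27, 2021 → Apr 27, 2021: 31 days (March has 31).
Apr 27, 2021 → May 27, 2021: 30 days (April has 30).
May 27, 2021 → Jun 27, 2021: 31 days (May has 31).
Jun 27, 2021 → Jul 27, 2021: 30 days (June has 30).
Jul 27, 2021 → Aug 27, 2021: 31 days (July has 31).
Aug 27, 2021 → Sep 27, 2021: 31 days (August has 31).
Sep 27, 2021 → Oct 27, 2021: 30 days (September has 30).
Oct 27, 2021 → Nov 27, 2021: 31 days (October has 31).
Nov 27, 2021 → Dec 27, 2021: 30 days (November has 30).
Dec 27, 2021 → Jan 27, 2022: 31 days (December has 31).
Jan 27, 2022 → Feb 17, 2022: 21 days.
Total: 721 days.

721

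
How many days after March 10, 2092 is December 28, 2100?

Mar 10, 2092 → Mar 10, 2093: 365 days.
Mar 10, 2093 → Mar 10, 2094: 365 days.
Mar 10, 2094 → Mar 10, 2095: 365 days.
Mar 10, 2095 → Mar 10, 2096: 366 days (Feb 29, 2096 is in that span).
Mar 10, 2096 → Mar 10, 2097: 365 days.
Mar 10, 2097 → Mar 10, 2098: 365 days.
Mar 10, 2098 → Mar 10, 2099: 365 days.
Mar 10, 2099 → Mar 10, 2100: 365 days.
Mar 10, 2100 → Apr 10, 2100: 31 days (March has 31).
Apr 10, 2100 → May 10, 2100: 30 days (April has 30).
May 10, 2100 → Jun 10, 2100: 31 days (May has 31).
Jun 10, 2100 → Jul 10, 2100: 30 days (June has 30).
Jul 10, 2100 → Aug 10, 2100: 31 days (July has 31).
Aug 10, 2100 → Sep 10, 2100: 31 days (August has 31).
Sep 10, 2100 → Oct 10, 2100: 30 days (September has 30).
Oct 10, 2100 → Nov 10, 2100: 31 days (October has 31).
Nov 10, 2100 → Dec 10, 2100: 30 days (November has 30).
Dec 10, 2100 → Dec 28, 2100: 18 days.
Total: 3214 days.

3214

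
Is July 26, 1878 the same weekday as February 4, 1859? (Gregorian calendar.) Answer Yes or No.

From Feb 4, 1859 to Jul 26, 1878 is 7112 days.
7112 mod 7 = 0, so they are the same weekday.
(Feb 4, 1859 is a Friday; Jul 26, 1878 is a Friday.)

Yes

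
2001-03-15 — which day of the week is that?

Thursday

Doomsday rule: the anchor day for the 2000s is Tuesday. For year 01: 1÷12 = 0 r 1, and 1÷4 = 0, so 0+1+0 = 1.
Tuesday + 1 ≡ Wednesday — that's 2001's doomsday.
In March the doomsday date is Mar 14.
Mar 15 is 1 day after Mar 14; 1 mod 7 = 1, so Wednesday + 1 = Thursday.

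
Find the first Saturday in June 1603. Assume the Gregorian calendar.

June 7, 1603

June 1, 1603 is a Sunday.
The first Saturday is therefore June 7 (6 days later).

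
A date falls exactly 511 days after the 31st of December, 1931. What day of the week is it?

Dec 31, 1931 is a Thursday.
511 mod 7 = 0, so 511 days after a Thursday is Thursday + 0 = Thursday.

Thursday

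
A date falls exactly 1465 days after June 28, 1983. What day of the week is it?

Thursday

First find the weekday of Jun 28, 1983. Doomsday rule: the anchor day for the 1900s is Wednesday. For year 83: 83÷12 = 6 r 11, and 11÷4 = 2, so 6+11+2 = 19.
Wednesday + 19 ≡ Monday — that's 1983's doomsday.
In June the doomsday date is Jun 6.
Jun 28 is 22 days after Jun 6; 22 mod 7 = 1, so Monday + 1 = Tuesday.
1465 mod 7 = 2, so 1465 days after a Tuesday is Tuesday + 2 = Thursday.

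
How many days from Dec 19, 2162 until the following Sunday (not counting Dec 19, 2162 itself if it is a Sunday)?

7

Dec 19, 2162 is a Sunday.
From Sunday to the next Sunday is 7 days.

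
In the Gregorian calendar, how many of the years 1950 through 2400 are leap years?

110

Multiples of 4 in [1950,2400]: 113.
Of those, multiples of 100: 5 (not leap unless ÷400).
Multiples of 400: 2.
Leap years = 113 − 5 + 2 = 110.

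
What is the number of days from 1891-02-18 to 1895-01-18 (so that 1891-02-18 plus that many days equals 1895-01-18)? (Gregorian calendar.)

Feb 18, 1891 → Feb 18, 1892: 365 days.
Feb 18, 1892 → Feb 18, 1893: 366 days (Feb 29, 1892 is in that span).
Feb 18, 1893 → Feb 18, 1894: 365 days.
Feb 18, 1894 → Mar 18, 1894: 28 days (February has 28).
Mar 18, 1894 → Apr 18, 1894: 31 days (March has 31).
Apr 18, 1894 → May 18, 1894: 30 days (April has 30).
May 18, 1894 → Jun 18, 1894: 31 days (May has 31).
Jun 18, 1894 → Jul 18, 1894: 30 days (June has 30).
Jul 18, 1894 → Aug 18, 1894: 31 days (July has 31).
Aug 18, 1894 → Sep 18, 1894: 31 days (August has 31).
Sep 18, 1894 → Oct 18, 1894: 30 days (September has 30).
Oct 18, 1894 → Nov 18, 1894: 31 days (October has 31).
Nov 18, 1894 → Dec 18, 1894: 30 days (November has 30).
Dec 18, 1894 → Jan 18, 1895: 31 days.
Total: 1430 days.

1430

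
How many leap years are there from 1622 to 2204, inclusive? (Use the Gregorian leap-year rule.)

141

Multiples of 4 in [1622,2204]: 146.
Of those, multiples of 100: 6 (not leap unless ÷400).
Multiples of 400: 1.
Leap years = 146 − 6 + 1 = 141.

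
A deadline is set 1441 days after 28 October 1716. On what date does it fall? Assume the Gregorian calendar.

+365 (one year) → Oct 28, 1717 (1076 left).
+365 (one year) → Oct 28, 1718 (711 left).
+365 (one year) → Oct 28, 1719 (346 left).
Oct has 31 days: +4 → Nov 1, 1719 (342 left).
Nov has 30 days: +30 → Dec 1, 1719 (312 left).
Dec has 31 days: +31 → Jan 1, 1720 (281 left).
Jan has 31 days: +31 → Feb 1, 1720 (250 left).
Feb has 29 days: +29 → Mar 1, 1720 (221 left).
Mar has 31 days: +31 → Apr 1, 1720 (190 left).
Apr has 30 days: +30 → May 1, 1720 (160 left).
May has 31 days: +31 → Jun 1, 1720 (129 left).
Jun has 30 days: +30 → Jul 1, 1720 (99 left).
Jul has 31 days: +31 → Aug 1, 1720 (68 left).
Aug has 31 days: +31 → Sep 1, 1720 (37 left).
Sep has 30 days: +30 → Oct 1, 1720 (7 left).
+7 → Oct 8, 1720.

October 8, 1720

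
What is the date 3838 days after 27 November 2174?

May 31, 2185

+365 (one year) → Nov 27, 2175 (3473 left).
+366 (one year; includes Feb 29, 2176) → Nov 27, 2176 (3107 left).
+365 (one year) → Nov 27, 2177 (2742 left).
+365 (one year) → Nov 27, 2178 (2377 left).
+365 (one year) → Nov 27, 2179 (2012 left).
+366 (one year; includes Feb 29, 2180) → Nov 27, 2180 (1646 left).
+365 (one year) → Nov 27, 2181 (1281 left).
+365 (one year) → Nov 27, 2182 (916 left).
+365 (one year) → Nov 27, 2183 (551 left).
+366 (one year; includes Feb 29, 2184) → Nov 27, 2184 (185 left).
Nov has 30 days: +4 → Dec 1, 2184 (181 left).
Dec has 31 days: +31 → Jan 1, 2185 (150 left).
Jan has 31 days: +31 → Feb 1, 2185 (119 left).
Feb has 28 days: +28 → Mar 1, 2185 (91 left).
Mar has 31 days: +31 → Apr 1, 2185 (60 left).
Apr has 30 days: +30 → May 1, 2185 (30 left).
+30 → May 31, 2185.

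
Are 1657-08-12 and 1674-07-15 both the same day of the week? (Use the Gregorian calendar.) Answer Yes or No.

Yes

From Aug 12, 1657 to Jul 15, 1674 is 6181 days.
6181 mod 7 = 0, so they are the same weekday.
(Aug 12, 1657 is a Sunday; Jul 15, 1674 is a Sunday.)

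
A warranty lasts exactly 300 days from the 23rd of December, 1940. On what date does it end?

Dec has 31 days: +9 → Jan 1, 1941 (291 left).
Jan has 31 days: +31 → Feb 1, 1941 (260 left).
Feb has 28 days: +28 → Mar 1, 1941 (232 left).
Mar has 31 days: +31 → Apr 1, 1941 (201 left).
Apr has 30 days: +30 → May 1, 1941 (171 left).
May has 31 days: +31 → Jun 1, 1941 (140 left).
Jun has 30 days: +30 → Jul 1, 1941 (110 left).
Jul has 31 days: +31 → Aug 1, 1941 (79 left).
Aug has 31 days: +31 → Sep 1, 1941 (48 left).
Sep has 30 days: +30 → Oct 1, 1941 (18 left).
+18 → Oct 19, 1941.

October 19, 1941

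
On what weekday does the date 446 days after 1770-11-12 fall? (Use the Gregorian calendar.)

Saturday

Nov 12, 1770 is a Monday.
446 mod 7 = 5, so 446 days after a Monday is Monday + 5 = Saturday.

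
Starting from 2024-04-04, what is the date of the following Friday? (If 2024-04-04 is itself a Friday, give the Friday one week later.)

April 5, 2024

Apr 4, 2024 is a Thursday.
From Thursday to the next Friday is 1 day.
Apr 4, 2024 + 1 = Apr 5, 2024.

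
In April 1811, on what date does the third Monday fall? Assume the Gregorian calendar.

April 1, 1811 is a Monday.
The first Monday is therefore April 1 (same day).
The third Monday is 1 + 2×7 = April 15.

April 15, 1811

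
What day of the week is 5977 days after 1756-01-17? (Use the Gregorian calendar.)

Friday

First find the weekday of Jan 17, 1756. Doomsday rule: the anchor day for the 1700s is Sunday. For year 56: 56÷12 = 4 r 8, and 8÷4 = 2, so 4+8+2 = 14.
Sunday + 14 ≡ Sunday — that's 1756's doomsday.
In January the doomsday date is Jan 4 (1756 is a leap year (divisible by 4)).
Jan 17 is 13 days after Jan 4; 13 mod 7 = 6, so Sunday + 6 = Saturday.
5977 mod 7 = 6, so 5977 days after a Saturday is Saturday + 6 = Friday.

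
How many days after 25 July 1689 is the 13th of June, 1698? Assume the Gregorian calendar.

3245

Jul 25, 1689 → Jul 25, 1690: 365 days.
Jul 25, 1690 → Jul 25, 1691: 365 days.
Jul 25, 1691 → Jul 25, 1692: 366 days (Feb 29, 1692 is in that span).
Jul 25, 1692 → Jul 25, 1693: 365 days.
Jul 25, 1693 → Jul 25, 1694: 365 days.
Jul 25, 1694 → Jul 25, 1695: 365 days.
Jul 25, 1695 → Jul 25, 1696: 366 days (Feb 29, 1696 is in that span).
Jul 25, 1696 → Jul 25, 1697: 365 days.
Jul 25, 1697 → Aug 25, 1697: 31 days (July has 31).
Aug 25, 1697 → Sep 25, 1697: 31 days (August has 31).
Sep 25, 1697 → Oct 25, 1697: 30 days (September has 30).
Oct 25, 1697 → Nov 25, 1697: 31 days (October has 31).
Nov 25, 1697 → Dec 25, 1697: 30 days (November has 30).
Dec 25, 1697 → Jan 25, 1698: 31 days (December has 31).
Jan 25, 1698 → Feb 25, 1698: 31 days (January has 31).
Feb 25, 1698 → Mar 25, 1698: 28 days (February has 28).
Mar 25, 1698 → Apr 25, 1698: 31 days (March has 31).
Apr 25, 1698 → May 25, 1698: 30 days (April has 30).
May 25, 1698 → Jun 13, 1698: 19 days.
Total: 3245 days.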